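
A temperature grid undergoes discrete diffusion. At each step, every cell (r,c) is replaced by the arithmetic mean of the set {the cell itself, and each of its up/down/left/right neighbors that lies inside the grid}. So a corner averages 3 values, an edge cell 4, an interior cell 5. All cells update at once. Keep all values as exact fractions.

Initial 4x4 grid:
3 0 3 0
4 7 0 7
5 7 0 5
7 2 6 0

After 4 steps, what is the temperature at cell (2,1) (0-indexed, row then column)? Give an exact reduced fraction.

Answer: 22844/5625

Derivation:
Step 1: cell (2,1) = 21/5
Step 2: cell (2,1) = 453/100
Step 3: cell (2,1) = 6163/1500
Step 4: cell (2,1) = 22844/5625
Full grid after step 4:
  113581/32400 170423/54000 31369/10800 11171/4050
  423001/108000 12967/3600 35531/11250 32389/10800
  475469/108000 22844/5625 62773/18000 174403/54000
  9347/2025 451919/108000 397211/108000 107291/32400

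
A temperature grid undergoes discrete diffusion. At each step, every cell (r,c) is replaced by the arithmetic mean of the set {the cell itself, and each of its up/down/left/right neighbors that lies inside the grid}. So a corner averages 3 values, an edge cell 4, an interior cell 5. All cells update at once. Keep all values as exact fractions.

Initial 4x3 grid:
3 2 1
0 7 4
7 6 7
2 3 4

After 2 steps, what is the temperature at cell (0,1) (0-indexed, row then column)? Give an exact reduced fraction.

Answer: 221/80

Derivation:
Step 1: cell (0,1) = 13/4
Step 2: cell (0,1) = 221/80
Full grid after step 2:
  55/18 221/80 31/9
  101/30 441/100 121/30
  9/2 451/100 31/6
  23/6 221/48 41/9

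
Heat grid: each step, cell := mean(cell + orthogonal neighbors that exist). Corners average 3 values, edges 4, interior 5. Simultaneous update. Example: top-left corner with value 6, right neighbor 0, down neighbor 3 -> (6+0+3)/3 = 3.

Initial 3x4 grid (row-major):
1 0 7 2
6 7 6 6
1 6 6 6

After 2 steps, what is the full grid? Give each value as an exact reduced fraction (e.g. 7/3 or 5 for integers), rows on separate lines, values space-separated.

After step 1:
  7/3 15/4 15/4 5
  15/4 5 32/5 5
  13/3 5 6 6
After step 2:
  59/18 89/24 189/40 55/12
  185/48 239/50 523/100 28/5
  157/36 61/12 117/20 17/3

Answer: 59/18 89/24 189/40 55/12
185/48 239/50 523/100 28/5
157/36 61/12 117/20 17/3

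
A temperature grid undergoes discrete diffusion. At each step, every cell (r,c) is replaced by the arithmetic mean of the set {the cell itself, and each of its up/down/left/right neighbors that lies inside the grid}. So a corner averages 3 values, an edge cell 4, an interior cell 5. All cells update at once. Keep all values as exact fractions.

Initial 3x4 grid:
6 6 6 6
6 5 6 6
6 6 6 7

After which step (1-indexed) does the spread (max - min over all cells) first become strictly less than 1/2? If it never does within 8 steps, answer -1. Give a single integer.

Answer: 3

Derivation:
Step 1: max=19/3, min=23/4, spread=7/12
Step 2: max=113/18, min=577/100, spread=457/900
Step 3: max=13253/2160, min=27989/4800, spread=13159/43200
  -> spread < 1/2 first at step 3
Step 4: max=791647/129600, min=252649/43200, spread=337/1296
Step 5: max=47132873/7776000, min=101441309/17280000, spread=29685679/155520000
Step 6: max=2819737507/466560000, min=914390419/155520000, spread=61253/373248
Step 7: max=168610653713/27993600000, min=55005860321/9331200000, spread=14372291/111974400
Step 8: max=10097002795267/1679616000000, min=3305470456339/559872000000, spread=144473141/1343692800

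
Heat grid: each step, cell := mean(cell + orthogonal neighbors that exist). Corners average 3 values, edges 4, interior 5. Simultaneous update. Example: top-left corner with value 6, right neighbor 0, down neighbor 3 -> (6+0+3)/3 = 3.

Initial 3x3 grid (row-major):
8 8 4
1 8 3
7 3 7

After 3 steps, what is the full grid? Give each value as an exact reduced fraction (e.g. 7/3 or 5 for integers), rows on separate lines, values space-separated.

Answer: 3019/540 21143/3600 1951/360
20143/3600 31189/6000 39461/7200
10801/2160 25499/4800 10751/2160

Derivation:
After step 1:
  17/3 7 5
  6 23/5 11/2
  11/3 25/4 13/3
After step 2:
  56/9 167/30 35/6
  299/60 587/100 583/120
  191/36 377/80 193/36
After step 3:
  3019/540 21143/3600 1951/360
  20143/3600 31189/6000 39461/7200
  10801/2160 25499/4800 10751/2160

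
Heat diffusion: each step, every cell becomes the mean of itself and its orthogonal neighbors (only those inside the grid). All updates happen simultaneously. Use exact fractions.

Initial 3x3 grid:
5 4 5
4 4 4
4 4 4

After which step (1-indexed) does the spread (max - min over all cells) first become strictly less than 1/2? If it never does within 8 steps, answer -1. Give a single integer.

Step 1: max=9/2, min=4, spread=1/2
Step 2: max=157/36, min=4, spread=13/36
  -> spread < 1/2 first at step 2
Step 3: max=6197/1440, min=587/144, spread=109/480
Step 4: max=110309/25920, min=14761/3600, spread=20149/129600
Step 5: max=21965933/5184000, min=2142091/518400, spread=545023/5184000
Step 6: max=1311543751/311040000, min=26851237/6480000, spread=36295/497664
Step 7: max=78534770597/18662400000, min=6464935831/1555200000, spread=305773/5971968
Step 8: max=4702290670159/1119744000000, min=64750575497/15552000000, spread=2575951/71663616

Answer: 2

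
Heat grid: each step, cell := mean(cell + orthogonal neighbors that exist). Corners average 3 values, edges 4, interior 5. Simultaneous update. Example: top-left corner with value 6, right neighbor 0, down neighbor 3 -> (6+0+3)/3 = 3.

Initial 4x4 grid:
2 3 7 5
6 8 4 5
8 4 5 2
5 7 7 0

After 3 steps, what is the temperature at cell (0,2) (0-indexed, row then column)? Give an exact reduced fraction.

Step 1: cell (0,2) = 19/4
Step 2: cell (0,2) = 1273/240
Step 3: cell (0,2) = 35107/7200
Full grid after step 3:
  1051/216 36787/7200 35107/7200 10603/2160
  39307/7200 15359/3000 6053/1200 16031/3600
  41083/7200 33679/6000 4639/1000 1667/400
  13069/2160 9847/1800 941/200 1399/360

Answer: 35107/7200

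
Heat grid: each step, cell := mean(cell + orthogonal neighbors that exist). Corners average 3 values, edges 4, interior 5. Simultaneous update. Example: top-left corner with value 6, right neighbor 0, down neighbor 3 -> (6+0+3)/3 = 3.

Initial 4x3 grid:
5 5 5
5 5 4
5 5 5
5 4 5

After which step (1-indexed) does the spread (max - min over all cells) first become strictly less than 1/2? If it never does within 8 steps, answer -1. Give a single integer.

Step 1: max=5, min=14/3, spread=1/3
  -> spread < 1/2 first at step 1
Step 2: max=5, min=1133/240, spread=67/240
Step 3: max=889/180, min=10213/2160, spread=91/432
Step 4: max=26543/5400, min=615677/129600, spread=4271/25920
Step 5: max=58711/12000, min=37051003/7776000, spread=39749/311040
Step 6: max=11853581/2430000, min=2228901977/466560000, spread=1879423/18662400
Step 7: max=2838120041/583200000, min=134010088843/27993600000, spread=3551477/44789760
Step 8: max=14165848787/2916000000, min=8053724923937/1679616000000, spread=846431819/13436928000

Answer: 1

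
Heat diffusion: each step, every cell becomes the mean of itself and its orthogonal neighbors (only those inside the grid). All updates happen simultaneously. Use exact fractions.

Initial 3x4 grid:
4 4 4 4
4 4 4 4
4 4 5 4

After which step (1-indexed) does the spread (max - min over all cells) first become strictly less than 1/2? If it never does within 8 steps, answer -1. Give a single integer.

Step 1: max=13/3, min=4, spread=1/3
  -> spread < 1/2 first at step 1
Step 2: max=511/120, min=4, spread=31/120
Step 3: max=4531/1080, min=4, spread=211/1080
Step 4: max=448897/108000, min=7247/1800, spread=14077/108000
Step 5: max=4028407/972000, min=435683/108000, spread=5363/48600
Step 6: max=120380809/29160000, min=242869/60000, spread=93859/1166400
Step 7: max=7208674481/1749600000, min=394136467/97200000, spread=4568723/69984000
Step 8: max=431684435629/104976000000, min=11845618889/2916000000, spread=8387449/167961600

Answer: 1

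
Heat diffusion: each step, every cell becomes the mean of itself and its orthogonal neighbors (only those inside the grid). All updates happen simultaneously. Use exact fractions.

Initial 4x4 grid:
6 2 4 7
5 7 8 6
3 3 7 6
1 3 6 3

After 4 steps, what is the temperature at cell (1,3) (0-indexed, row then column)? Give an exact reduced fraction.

Answer: 1240639/216000

Derivation:
Step 1: cell (1,3) = 27/4
Step 2: cell (1,3) = 1459/240
Step 3: cell (1,3) = 42589/7200
Step 4: cell (1,3) = 1240639/216000
Full grid after step 4:
  61747/12960 109169/21600 595757/108000 373099/64800
  194431/43200 35561/7200 981301/180000 1240639/216000
  884051/216000 809369/180000 12359/2400 26387/4800
  242951/64800 449713/108000 34471/7200 22429/4320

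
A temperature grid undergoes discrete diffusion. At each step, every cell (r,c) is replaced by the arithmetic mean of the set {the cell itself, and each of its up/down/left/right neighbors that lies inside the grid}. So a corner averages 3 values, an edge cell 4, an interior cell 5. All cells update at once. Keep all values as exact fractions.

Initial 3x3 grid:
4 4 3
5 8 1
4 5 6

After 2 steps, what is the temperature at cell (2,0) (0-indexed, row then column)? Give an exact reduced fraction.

Step 1: cell (2,0) = 14/3
Step 2: cell (2,0) = 47/9
Full grid after step 2:
  43/9 327/80 143/36
  377/80 497/100 473/120
  47/9 1141/240 19/4

Answer: 47/9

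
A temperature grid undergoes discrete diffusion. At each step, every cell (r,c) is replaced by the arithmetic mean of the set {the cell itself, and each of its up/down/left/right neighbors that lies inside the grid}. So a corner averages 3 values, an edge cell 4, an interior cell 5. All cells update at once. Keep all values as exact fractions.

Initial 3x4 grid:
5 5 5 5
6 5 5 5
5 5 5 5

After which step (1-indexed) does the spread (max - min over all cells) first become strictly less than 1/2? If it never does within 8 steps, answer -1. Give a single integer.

Step 1: max=16/3, min=5, spread=1/3
  -> spread < 1/2 first at step 1
Step 2: max=1267/240, min=5, spread=67/240
Step 3: max=11237/2160, min=5, spread=437/2160
Step 4: max=4477531/864000, min=5009/1000, spread=29951/172800
Step 5: max=40095821/7776000, min=16954/3375, spread=206761/1555200
Step 6: max=16008195571/3110400000, min=27165671/5400000, spread=14430763/124416000
Step 7: max=958227741689/186624000000, min=2177652727/432000000, spread=139854109/1492992000
Step 8: max=57409671890251/11197440000000, min=196251228977/38880000000, spread=7114543559/89579520000

Answer: 1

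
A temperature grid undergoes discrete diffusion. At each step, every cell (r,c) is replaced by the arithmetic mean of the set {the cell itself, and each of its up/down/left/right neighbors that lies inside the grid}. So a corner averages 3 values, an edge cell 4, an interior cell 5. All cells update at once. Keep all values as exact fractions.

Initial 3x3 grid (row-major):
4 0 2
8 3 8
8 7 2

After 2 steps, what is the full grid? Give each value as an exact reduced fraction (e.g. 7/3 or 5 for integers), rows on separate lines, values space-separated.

Answer: 4 887/240 28/9
1357/240 439/100 359/80
221/36 353/60 173/36

Derivation:
After step 1:
  4 9/4 10/3
  23/4 26/5 15/4
  23/3 5 17/3
After step 2:
  4 887/240 28/9
  1357/240 439/100 359/80
  221/36 353/60 173/36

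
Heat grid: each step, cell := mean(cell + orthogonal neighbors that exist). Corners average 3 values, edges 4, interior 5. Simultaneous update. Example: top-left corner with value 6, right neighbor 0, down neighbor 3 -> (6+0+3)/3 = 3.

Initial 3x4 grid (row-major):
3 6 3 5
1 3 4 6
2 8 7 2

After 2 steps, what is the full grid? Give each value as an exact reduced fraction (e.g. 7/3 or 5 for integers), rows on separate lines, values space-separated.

After step 1:
  10/3 15/4 9/2 14/3
  9/4 22/5 23/5 17/4
  11/3 5 21/4 5
After step 2:
  28/9 959/240 1051/240 161/36
  273/80 4 23/5 1111/240
  131/36 1099/240 397/80 29/6

Answer: 28/9 959/240 1051/240 161/36
273/80 4 23/5 1111/240
131/36 1099/240 397/80 29/6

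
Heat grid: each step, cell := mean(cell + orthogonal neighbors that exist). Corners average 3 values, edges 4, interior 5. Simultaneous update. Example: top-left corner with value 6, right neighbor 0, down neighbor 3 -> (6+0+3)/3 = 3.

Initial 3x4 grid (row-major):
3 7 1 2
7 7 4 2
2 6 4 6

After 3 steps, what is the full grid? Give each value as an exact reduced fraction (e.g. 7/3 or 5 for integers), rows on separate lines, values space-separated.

Answer: 11047/2160 8107/1800 13979/3600 3383/1080
71891/14400 14837/3000 23959/6000 26293/7200
619/120 11501/2400 10861/2400 2807/720

Derivation:
After step 1:
  17/3 9/2 7/2 5/3
  19/4 31/5 18/5 7/2
  5 19/4 5 4
After step 2:
  179/36 149/30 199/60 26/9
  1297/240 119/25 109/25 383/120
  29/6 419/80 347/80 25/6
After step 3:
  11047/2160 8107/1800 13979/3600 3383/1080
  71891/14400 14837/3000 23959/6000 26293/7200
  619/120 11501/2400 10861/2400 2807/720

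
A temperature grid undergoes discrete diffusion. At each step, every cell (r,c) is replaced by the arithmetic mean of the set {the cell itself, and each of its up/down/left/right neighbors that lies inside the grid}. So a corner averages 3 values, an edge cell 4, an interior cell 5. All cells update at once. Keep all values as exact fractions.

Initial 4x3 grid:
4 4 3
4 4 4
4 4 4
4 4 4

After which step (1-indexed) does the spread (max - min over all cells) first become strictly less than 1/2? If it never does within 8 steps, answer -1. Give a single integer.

Step 1: max=4, min=11/3, spread=1/3
  -> spread < 1/2 first at step 1
Step 2: max=4, min=67/18, spread=5/18
Step 3: max=4, min=823/216, spread=41/216
Step 4: max=4, min=99463/25920, spread=4217/25920
Step 5: max=28721/7200, min=6011651/1555200, spread=38417/311040
Step 6: max=573403/144000, min=362047789/93312000, spread=1903471/18662400
Step 7: max=17164241/4320000, min=21793890911/5598720000, spread=18038617/223948800
Step 8: max=1542273241/388800000, min=1310424617149/335923200000, spread=883978523/13436928000

Answer: 1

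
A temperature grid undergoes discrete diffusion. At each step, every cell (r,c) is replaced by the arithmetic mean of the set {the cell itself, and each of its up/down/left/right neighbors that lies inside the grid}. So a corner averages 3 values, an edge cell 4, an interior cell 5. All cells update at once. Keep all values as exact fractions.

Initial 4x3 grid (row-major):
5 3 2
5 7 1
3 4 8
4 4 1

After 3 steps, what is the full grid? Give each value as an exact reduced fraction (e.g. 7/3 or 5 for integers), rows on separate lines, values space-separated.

After step 1:
  13/3 17/4 2
  5 4 9/2
  4 26/5 7/2
  11/3 13/4 13/3
After step 2:
  163/36 175/48 43/12
  13/3 459/100 7/2
  67/15 399/100 263/60
  131/36 329/80 133/36
After step 3:
  1801/432 58849/14400 515/144
  8063/1800 24071/6000 4817/1200
  7393/1800 8617/2000 14011/3600
  8797/2160 18523/4800 8777/2160

Answer: 1801/432 58849/14400 515/144
8063/1800 24071/6000 4817/1200
7393/1800 8617/2000 14011/3600
8797/2160 18523/4800 8777/2160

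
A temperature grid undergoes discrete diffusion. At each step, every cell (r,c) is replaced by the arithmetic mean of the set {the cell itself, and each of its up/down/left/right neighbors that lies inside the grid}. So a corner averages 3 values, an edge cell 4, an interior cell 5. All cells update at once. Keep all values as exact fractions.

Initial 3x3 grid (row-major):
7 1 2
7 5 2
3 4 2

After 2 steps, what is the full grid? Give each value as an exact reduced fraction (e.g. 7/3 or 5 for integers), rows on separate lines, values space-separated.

Answer: 19/4 853/240 49/18
569/120 193/50 653/240
41/9 439/120 107/36

Derivation:
After step 1:
  5 15/4 5/3
  11/2 19/5 11/4
  14/3 7/2 8/3
After step 2:
  19/4 853/240 49/18
  569/120 193/50 653/240
  41/9 439/120 107/36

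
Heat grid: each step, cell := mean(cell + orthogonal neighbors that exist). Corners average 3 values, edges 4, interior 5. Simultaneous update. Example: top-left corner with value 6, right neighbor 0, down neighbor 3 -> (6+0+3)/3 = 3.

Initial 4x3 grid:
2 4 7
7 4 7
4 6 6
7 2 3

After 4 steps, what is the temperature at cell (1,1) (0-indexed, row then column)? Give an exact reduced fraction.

Answer: 358331/72000

Derivation:
Step 1: cell (1,1) = 28/5
Step 2: cell (1,1) = 49/10
Step 3: cell (1,1) = 779/150
Step 4: cell (1,1) = 358331/72000
Full grid after step 4:
  124781/25920 877207/172800 44837/8640
  212863/43200 358331/72000 37723/7200
  206899/43200 3721/750 106387/21600
  7751/1620 44927/9600 62183/12960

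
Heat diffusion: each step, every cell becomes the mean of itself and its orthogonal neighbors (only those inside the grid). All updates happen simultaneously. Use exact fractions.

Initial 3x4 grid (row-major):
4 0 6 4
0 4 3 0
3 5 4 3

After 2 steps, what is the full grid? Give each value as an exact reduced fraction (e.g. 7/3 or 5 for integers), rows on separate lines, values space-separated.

After step 1:
  4/3 7/2 13/4 10/3
  11/4 12/5 17/5 5/2
  8/3 4 15/4 7/3
After step 2:
  91/36 629/240 809/240 109/36
  183/80 321/100 153/50 347/120
  113/36 769/240 809/240 103/36

Answer: 91/36 629/240 809/240 109/36
183/80 321/100 153/50 347/120
113/36 769/240 809/240 103/36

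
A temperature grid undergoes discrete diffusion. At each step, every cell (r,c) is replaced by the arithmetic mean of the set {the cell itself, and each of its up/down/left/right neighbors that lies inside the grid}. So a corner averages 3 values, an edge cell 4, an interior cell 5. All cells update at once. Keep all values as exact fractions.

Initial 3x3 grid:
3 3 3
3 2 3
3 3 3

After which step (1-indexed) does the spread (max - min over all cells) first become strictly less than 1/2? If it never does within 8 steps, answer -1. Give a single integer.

Step 1: max=3, min=11/4, spread=1/4
  -> spread < 1/2 first at step 1
Step 2: max=231/80, min=69/25, spread=51/400
Step 3: max=1033/360, min=13577/4800, spread=589/14400
Step 4: max=822919/288000, min=85057/30000, spread=31859/1440000
Step 5: max=5135279/1800000, min=49148393/17280000, spread=751427/86400000
Step 6: max=2955336871/1036800000, min=307365313/108000000, spread=23149331/5184000000
Step 7: max=18465068111/6480000000, min=177141345737/62208000000, spread=616540643/311040000000
Step 8: max=10633507991239/3732480000000, min=1107287546017/388800000000, spread=17737747379/18662400000000

Answer: 1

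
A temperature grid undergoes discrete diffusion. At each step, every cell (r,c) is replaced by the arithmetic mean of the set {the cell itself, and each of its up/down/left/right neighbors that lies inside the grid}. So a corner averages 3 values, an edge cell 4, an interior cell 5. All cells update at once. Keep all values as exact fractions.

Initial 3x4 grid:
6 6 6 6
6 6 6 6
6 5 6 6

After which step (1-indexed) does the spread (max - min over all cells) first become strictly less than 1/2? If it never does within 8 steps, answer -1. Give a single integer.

Step 1: max=6, min=17/3, spread=1/3
  -> spread < 1/2 first at step 1
Step 2: max=6, min=689/120, spread=31/120
Step 3: max=6, min=6269/1080, spread=211/1080
Step 4: max=10753/1800, min=631103/108000, spread=14077/108000
Step 5: max=644317/108000, min=5691593/972000, spread=5363/48600
Step 6: max=357131/60000, min=171219191/29160000, spread=93859/1166400
Step 7: max=577863533/97200000, min=10287325519/1749600000, spread=4568723/69984000
Step 8: max=17314381111/2916000000, min=618075564371/104976000000, spread=8387449/167961600

Answer: 1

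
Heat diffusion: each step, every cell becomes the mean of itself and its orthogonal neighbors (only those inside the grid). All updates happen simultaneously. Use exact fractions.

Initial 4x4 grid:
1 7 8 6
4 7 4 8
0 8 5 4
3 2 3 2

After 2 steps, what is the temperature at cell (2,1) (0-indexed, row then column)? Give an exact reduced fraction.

Step 1: cell (2,1) = 22/5
Step 2: cell (2,1) = 459/100
Full grid after step 2:
  17/4 11/2 193/30 229/36
  67/16 511/100 579/100 1439/240
  769/240 459/100 467/100 361/80
  113/36 49/15 37/10 43/12

Answer: 459/100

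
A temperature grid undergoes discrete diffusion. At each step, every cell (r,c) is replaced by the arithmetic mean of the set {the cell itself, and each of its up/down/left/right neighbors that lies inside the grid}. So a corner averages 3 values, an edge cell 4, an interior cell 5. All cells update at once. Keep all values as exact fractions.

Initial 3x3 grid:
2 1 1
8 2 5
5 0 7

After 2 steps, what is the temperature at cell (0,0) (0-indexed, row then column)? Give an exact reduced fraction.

Answer: 113/36

Derivation:
Step 1: cell (0,0) = 11/3
Step 2: cell (0,0) = 113/36
Full grid after step 2:
  113/36 107/40 91/36
  309/80 81/25 797/240
  145/36 451/120 15/4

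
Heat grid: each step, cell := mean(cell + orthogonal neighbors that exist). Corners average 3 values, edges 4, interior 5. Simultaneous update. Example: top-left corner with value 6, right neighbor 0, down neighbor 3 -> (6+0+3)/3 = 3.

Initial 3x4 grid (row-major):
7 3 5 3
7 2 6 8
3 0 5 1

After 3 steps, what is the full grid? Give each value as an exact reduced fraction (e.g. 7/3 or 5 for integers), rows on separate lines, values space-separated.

After step 1:
  17/3 17/4 17/4 16/3
  19/4 18/5 26/5 9/2
  10/3 5/2 3 14/3
After step 2:
  44/9 533/120 571/120 169/36
  347/80 203/50 411/100 197/40
  127/36 373/120 461/120 73/18
After step 3:
  9841/2160 8167/1800 4051/900 647/135
  20177/4800 8023/2000 4339/1000 3557/800
  7901/2160 3271/900 3401/900 577/135

Answer: 9841/2160 8167/1800 4051/900 647/135
20177/4800 8023/2000 4339/1000 3557/800
7901/2160 3271/900 3401/900 577/135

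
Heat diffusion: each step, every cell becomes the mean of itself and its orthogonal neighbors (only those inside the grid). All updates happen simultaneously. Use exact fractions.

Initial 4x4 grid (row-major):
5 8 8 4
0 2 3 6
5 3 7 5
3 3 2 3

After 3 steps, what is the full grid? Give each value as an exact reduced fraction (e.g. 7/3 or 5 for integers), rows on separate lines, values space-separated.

Answer: 8957/2160 8561/1800 1019/200 3919/720
27479/7200 4843/1200 1929/400 3891/800
23527/7200 22687/6000 24047/6000 32507/7200
1433/432 1507/450 3499/900 1705/432

Derivation:
After step 1:
  13/3 23/4 23/4 6
  3 16/5 26/5 9/2
  11/4 4 4 21/4
  11/3 11/4 15/4 10/3
After step 2:
  157/36 571/120 227/40 65/12
  797/240 423/100 453/100 419/80
  161/48 167/50 111/25 205/48
  55/18 85/24 83/24 37/9
After step 3:
  8957/2160 8561/1800 1019/200 3919/720
  27479/7200 4843/1200 1929/400 3891/800
  23527/7200 22687/6000 24047/6000 32507/7200
  1433/432 1507/450 3499/900 1705/432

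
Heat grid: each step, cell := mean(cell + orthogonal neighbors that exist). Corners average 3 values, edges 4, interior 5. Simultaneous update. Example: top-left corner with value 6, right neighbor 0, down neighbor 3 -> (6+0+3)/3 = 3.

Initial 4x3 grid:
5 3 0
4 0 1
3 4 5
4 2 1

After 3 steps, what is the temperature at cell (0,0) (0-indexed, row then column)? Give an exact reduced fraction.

Answer: 2093/720

Derivation:
Step 1: cell (0,0) = 4
Step 2: cell (0,0) = 3
Step 3: cell (0,0) = 2093/720
Full grid after step 3:
  2093/720 4223/1800 4349/2160
  2353/800 971/375 15077/7200
  7489/2400 16321/6000 18067/7200
  1093/360 41699/14400 358/135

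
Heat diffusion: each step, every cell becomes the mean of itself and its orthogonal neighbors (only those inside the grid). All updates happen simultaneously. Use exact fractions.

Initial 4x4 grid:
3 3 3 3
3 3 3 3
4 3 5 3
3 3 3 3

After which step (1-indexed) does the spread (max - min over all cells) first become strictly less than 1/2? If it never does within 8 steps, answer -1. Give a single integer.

Answer: 2

Derivation:
Step 1: max=18/5, min=3, spread=3/5
Step 2: max=87/25, min=3, spread=12/25
  -> spread < 1/2 first at step 2
Step 3: max=4019/1200, min=613/200, spread=341/1200
Step 4: max=357727/108000, min=55799/18000, spread=22933/108000
Step 5: max=3566123/1080000, min=563257/180000, spread=186581/1080000
Step 6: max=1994443/607500, min=5096159/1620000, spread=667067/4860000
Step 7: max=3184085819/972000000, min=512194333/162000000, spread=110919821/972000000
Step 8: max=7138670221/2187000000, min=11555254091/3645000000, spread=32112151/341718750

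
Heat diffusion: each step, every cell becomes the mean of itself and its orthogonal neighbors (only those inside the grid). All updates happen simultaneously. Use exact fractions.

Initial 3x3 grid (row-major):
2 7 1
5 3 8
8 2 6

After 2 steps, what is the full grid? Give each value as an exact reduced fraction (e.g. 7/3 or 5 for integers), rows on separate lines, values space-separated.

After step 1:
  14/3 13/4 16/3
  9/2 5 9/2
  5 19/4 16/3
After step 2:
  149/36 73/16 157/36
  115/24 22/5 121/24
  19/4 241/48 175/36

Answer: 149/36 73/16 157/36
115/24 22/5 121/24
19/4 241/48 175/36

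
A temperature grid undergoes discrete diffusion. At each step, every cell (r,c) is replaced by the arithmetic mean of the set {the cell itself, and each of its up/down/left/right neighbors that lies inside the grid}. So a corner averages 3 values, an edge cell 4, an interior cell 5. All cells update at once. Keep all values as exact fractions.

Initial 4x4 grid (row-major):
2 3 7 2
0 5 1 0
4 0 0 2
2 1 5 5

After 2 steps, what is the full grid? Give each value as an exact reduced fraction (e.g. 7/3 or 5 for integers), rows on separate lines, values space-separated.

After step 1:
  5/3 17/4 13/4 3
  11/4 9/5 13/5 5/4
  3/2 2 8/5 7/4
  7/3 2 11/4 4
After step 2:
  26/9 329/120 131/40 5/2
  463/240 67/25 21/10 43/20
  103/48 89/50 107/50 43/20
  35/18 109/48 207/80 17/6

Answer: 26/9 329/120 131/40 5/2
463/240 67/25 21/10 43/20
103/48 89/50 107/50 43/20
35/18 109/48 207/80 17/6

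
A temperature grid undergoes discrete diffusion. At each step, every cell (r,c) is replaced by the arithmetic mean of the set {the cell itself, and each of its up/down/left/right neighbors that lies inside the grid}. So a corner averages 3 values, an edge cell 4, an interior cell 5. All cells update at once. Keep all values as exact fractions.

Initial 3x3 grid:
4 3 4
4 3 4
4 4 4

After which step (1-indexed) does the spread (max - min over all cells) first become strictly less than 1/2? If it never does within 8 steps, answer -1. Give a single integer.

Answer: 2

Derivation:
Step 1: max=4, min=7/2, spread=1/2
Step 2: max=307/80, min=433/120, spread=11/48
  -> spread < 1/2 first at step 2
Step 3: max=457/120, min=26201/7200, spread=1219/7200
Step 4: max=363241/96000, min=1587397/432000, spread=755/6912
Step 5: max=65039881/17280000, min=95574509/25920000, spread=6353/82944
Step 6: max=3892922707/1036800000, min=5755741873/1555200000, spread=53531/995328
Step 7: max=8630385827/2304000000, min=346007555681/93312000000, spread=450953/11943936
Step 8: max=13961953549163/3732480000000, min=20794530206557/5598720000000, spread=3799043/143327232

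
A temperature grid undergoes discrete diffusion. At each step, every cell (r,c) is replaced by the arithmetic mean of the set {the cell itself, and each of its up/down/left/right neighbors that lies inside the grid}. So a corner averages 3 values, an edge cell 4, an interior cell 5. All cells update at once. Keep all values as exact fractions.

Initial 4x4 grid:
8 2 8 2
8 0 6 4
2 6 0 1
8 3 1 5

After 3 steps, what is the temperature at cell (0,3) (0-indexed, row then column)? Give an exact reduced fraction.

Answer: 8611/2160

Derivation:
Step 1: cell (0,3) = 14/3
Step 2: cell (0,3) = 149/36
Step 3: cell (0,3) = 8611/2160
Full grid after step 3:
  201/40 2701/600 7657/1800 8611/2160
  5497/1200 4321/1000 21649/6000 25333/7200
  16567/3600 21683/6000 9631/3000 20261/7200
  9017/2160 27389/7200 20381/7200 2899/1080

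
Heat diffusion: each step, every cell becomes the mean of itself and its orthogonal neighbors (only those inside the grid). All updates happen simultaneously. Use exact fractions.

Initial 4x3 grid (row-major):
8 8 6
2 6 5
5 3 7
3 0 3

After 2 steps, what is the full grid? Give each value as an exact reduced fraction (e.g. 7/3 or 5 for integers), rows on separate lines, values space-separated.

After step 1:
  6 7 19/3
  21/4 24/5 6
  13/4 21/5 9/2
  8/3 9/4 10/3
After step 2:
  73/12 181/30 58/9
  193/40 109/20 649/120
  461/120 19/5 541/120
  49/18 249/80 121/36

Answer: 73/12 181/30 58/9
193/40 109/20 649/120
461/120 19/5 541/120
49/18 249/80 121/36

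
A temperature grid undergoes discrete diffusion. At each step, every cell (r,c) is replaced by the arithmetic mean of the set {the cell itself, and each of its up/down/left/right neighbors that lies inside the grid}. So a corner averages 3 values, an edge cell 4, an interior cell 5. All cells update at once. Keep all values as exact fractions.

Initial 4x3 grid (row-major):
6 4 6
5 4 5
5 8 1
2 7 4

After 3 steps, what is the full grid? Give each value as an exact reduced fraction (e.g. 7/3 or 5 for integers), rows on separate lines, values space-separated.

Answer: 151/30 5867/1200 1727/360
2971/600 4921/1000 5567/1200
1121/225 28621/6000 5587/1200
2105/432 69389/14400 73/16

Derivation:
After step 1:
  5 5 5
  5 26/5 4
  5 5 9/2
  14/3 21/4 4
After step 2:
  5 101/20 14/3
  101/20 121/25 187/40
  59/12 499/100 35/8
  179/36 227/48 55/12
After step 3:
  151/30 5867/1200 1727/360
  2971/600 4921/1000 5567/1200
  1121/225 28621/6000 5587/1200
  2105/432 69389/14400 73/16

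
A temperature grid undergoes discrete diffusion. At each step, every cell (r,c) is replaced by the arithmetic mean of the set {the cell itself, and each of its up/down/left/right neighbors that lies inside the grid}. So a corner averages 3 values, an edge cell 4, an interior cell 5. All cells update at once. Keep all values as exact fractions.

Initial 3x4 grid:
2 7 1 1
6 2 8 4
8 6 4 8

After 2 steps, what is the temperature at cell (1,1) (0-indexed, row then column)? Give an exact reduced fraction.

Step 1: cell (1,1) = 29/5
Step 2: cell (1,1) = 221/50
Full grid after step 2:
  25/6 361/80 261/80 23/6
  659/120 221/50 128/25 983/240
  97/18 719/120 619/120 205/36

Answer: 221/50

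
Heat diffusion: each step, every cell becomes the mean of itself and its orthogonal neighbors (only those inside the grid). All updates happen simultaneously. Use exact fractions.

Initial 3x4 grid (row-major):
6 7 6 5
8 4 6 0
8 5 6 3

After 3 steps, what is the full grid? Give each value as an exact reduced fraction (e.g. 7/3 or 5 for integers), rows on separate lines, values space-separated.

Answer: 923/144 13943/2400 36919/7200 9349/2160
15083/2400 2941/500 3569/750 30319/7200
911/144 13543/2400 11573/2400 961/240

Derivation:
After step 1:
  7 23/4 6 11/3
  13/2 6 22/5 7/2
  7 23/4 5 3
After step 2:
  77/12 99/16 1189/240 79/18
  53/8 142/25 249/50 437/120
  77/12 95/16 363/80 23/6
After step 3:
  923/144 13943/2400 36919/7200 9349/2160
  15083/2400 2941/500 3569/750 30319/7200
  911/144 13543/2400 11573/2400 961/240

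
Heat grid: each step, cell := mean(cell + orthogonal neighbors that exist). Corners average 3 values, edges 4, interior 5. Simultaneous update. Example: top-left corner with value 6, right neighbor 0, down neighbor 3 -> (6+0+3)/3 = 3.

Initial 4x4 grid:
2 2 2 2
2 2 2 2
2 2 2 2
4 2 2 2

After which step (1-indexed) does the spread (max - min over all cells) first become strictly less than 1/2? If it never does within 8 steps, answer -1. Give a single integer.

Answer: 3

Derivation:
Step 1: max=8/3, min=2, spread=2/3
Step 2: max=23/9, min=2, spread=5/9
Step 3: max=257/108, min=2, spread=41/108
  -> spread < 1/2 first at step 3
Step 4: max=7523/3240, min=2, spread=1043/3240
Step 5: max=219953/97200, min=2, spread=25553/97200
Step 6: max=6503459/2916000, min=18079/9000, spread=645863/2916000
Step 7: max=192601691/87480000, min=120971/60000, spread=16225973/87480000
Step 8: max=5726277983/2624400000, min=54701/27000, spread=409340783/2624400000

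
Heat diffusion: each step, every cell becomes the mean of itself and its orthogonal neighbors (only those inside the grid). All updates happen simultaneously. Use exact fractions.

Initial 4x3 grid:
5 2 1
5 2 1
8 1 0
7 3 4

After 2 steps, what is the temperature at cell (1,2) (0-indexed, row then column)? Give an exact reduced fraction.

Step 1: cell (1,2) = 1
Step 2: cell (1,2) = 181/120
Full grid after step 2:
  23/6 301/120 29/18
  329/80 27/10 181/120
  381/80 31/10 229/120
  5 893/240 91/36

Answer: 181/120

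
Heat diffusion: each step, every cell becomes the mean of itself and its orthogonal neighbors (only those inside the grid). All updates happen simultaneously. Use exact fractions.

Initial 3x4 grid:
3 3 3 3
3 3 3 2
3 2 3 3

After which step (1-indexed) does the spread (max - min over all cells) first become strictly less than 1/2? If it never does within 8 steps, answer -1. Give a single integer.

Step 1: max=3, min=8/3, spread=1/3
  -> spread < 1/2 first at step 1
Step 2: max=3, min=653/240, spread=67/240
Step 3: max=529/180, min=5893/2160, spread=91/432
Step 4: max=15743/5400, min=356477/129600, spread=4271/25920
Step 5: max=34711/12000, min=21499003/7776000, spread=39749/311040
Step 6: max=6993581/2430000, min=1295781977/466560000, spread=1879423/18662400
Step 7: max=1671720041/583200000, min=78022888843/27993600000, spread=3551477/44789760
Step 8: max=8333848787/2916000000, min=4694492923937/1679616000000, spread=846431819/13436928000

Answer: 1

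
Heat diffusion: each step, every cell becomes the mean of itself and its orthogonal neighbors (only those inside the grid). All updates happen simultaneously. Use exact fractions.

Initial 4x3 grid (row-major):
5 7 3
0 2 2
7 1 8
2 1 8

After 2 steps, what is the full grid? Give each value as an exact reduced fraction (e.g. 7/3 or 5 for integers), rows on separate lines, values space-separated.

After step 1:
  4 17/4 4
  7/2 12/5 15/4
  5/2 19/5 19/4
  10/3 3 17/3
After step 2:
  47/12 293/80 4
  31/10 177/50 149/40
  197/60 329/100 539/120
  53/18 79/20 161/36

Answer: 47/12 293/80 4
31/10 177/50 149/40
197/60 329/100 539/120
53/18 79/20 161/36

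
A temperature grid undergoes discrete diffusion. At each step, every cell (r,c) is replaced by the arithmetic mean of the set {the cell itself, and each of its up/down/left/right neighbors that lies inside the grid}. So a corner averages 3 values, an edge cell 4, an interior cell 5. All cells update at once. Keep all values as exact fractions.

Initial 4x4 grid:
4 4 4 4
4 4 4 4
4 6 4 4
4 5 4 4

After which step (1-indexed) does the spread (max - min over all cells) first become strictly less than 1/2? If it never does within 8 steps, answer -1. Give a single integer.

Step 1: max=19/4, min=4, spread=3/4
Step 2: max=453/100, min=4, spread=53/100
Step 3: max=8051/1800, min=4, spread=851/1800
  -> spread < 1/2 first at step 3
Step 4: max=144067/32400, min=1213/300, spread=13063/32400
Step 5: max=4276657/972000, min=9137/2250, spread=329473/972000
Step 6: max=127568329/29160000, min=735883/180000, spread=8355283/29160000
Step 7: max=3801839773/874800000, min=6650387/1620000, spread=210630793/874800000
Step 8: max=113526091117/26244000000, min=2003908891/486000000, spread=5315011003/26244000000

Answer: 3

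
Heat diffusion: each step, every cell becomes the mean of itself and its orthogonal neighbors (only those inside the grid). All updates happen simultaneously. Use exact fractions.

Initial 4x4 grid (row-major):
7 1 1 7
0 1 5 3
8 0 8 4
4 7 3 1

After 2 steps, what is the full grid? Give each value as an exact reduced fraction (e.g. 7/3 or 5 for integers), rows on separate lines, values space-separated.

After step 1:
  8/3 5/2 7/2 11/3
  4 7/5 18/5 19/4
  3 24/5 4 4
  19/3 7/2 19/4 8/3
After step 2:
  55/18 151/60 199/60 143/36
  83/30 163/50 69/20 961/240
  68/15 167/50 423/100 185/48
  77/18 1163/240 179/48 137/36

Answer: 55/18 151/60 199/60 143/36
83/30 163/50 69/20 961/240
68/15 167/50 423/100 185/48
77/18 1163/240 179/48 137/36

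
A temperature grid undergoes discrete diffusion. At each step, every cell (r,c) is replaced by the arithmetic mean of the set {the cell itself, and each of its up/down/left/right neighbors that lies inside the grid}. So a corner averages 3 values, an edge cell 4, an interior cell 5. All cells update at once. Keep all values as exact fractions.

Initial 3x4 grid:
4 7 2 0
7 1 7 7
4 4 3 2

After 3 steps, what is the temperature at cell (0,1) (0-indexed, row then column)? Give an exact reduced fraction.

Answer: 837/200

Derivation:
Step 1: cell (0,1) = 7/2
Step 2: cell (0,1) = 187/40
Step 3: cell (0,1) = 837/200
Full grid after step 3:
  569/120 837/200 2431/600 265/72
  1749/400 4441/1000 3861/1000 4697/1200
  89/20 1599/400 1629/400 23/6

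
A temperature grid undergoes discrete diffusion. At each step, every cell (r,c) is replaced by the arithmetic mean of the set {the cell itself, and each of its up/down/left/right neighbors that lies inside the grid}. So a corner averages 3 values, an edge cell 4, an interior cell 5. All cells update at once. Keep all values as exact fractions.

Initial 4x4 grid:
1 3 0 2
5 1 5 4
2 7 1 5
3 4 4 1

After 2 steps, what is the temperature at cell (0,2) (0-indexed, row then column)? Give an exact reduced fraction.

Answer: 159/80

Derivation:
Step 1: cell (0,2) = 5/2
Step 2: cell (0,2) = 159/80
Full grid after step 2:
  13/6 219/80 159/80 17/6
  137/40 129/50 173/50 219/80
  25/8 407/100 297/100 869/240
  47/12 13/4 221/60 103/36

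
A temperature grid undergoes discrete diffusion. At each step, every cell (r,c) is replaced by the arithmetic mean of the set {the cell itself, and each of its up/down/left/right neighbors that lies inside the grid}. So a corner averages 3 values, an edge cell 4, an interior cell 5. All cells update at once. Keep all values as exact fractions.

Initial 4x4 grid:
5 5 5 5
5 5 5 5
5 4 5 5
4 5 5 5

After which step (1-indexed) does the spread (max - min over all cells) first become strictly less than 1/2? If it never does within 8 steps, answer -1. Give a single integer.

Answer: 2

Derivation:
Step 1: max=5, min=9/2, spread=1/2
Step 2: max=5, min=41/9, spread=4/9
  -> spread < 1/2 first at step 2
Step 3: max=5, min=2527/540, spread=173/540
Step 4: max=2987/600, min=19009/4050, spread=4613/16200
Step 5: max=89531/18000, min=1151807/243000, spread=113723/486000
Step 6: max=535477/108000, min=34699931/7290000, spread=2889533/14580000
Step 7: max=16036717/3240000, min=523081063/109350000, spread=72632543/437400000
Step 8: max=2400002657/486000000, min=31483305743/6561000000, spread=1833460253/13122000000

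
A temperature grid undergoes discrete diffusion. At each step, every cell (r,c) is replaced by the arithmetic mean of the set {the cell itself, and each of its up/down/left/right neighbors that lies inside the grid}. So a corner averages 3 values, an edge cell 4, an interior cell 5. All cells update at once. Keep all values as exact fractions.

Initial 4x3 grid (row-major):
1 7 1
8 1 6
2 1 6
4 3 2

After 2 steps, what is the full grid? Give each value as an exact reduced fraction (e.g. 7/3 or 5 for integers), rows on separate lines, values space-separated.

After step 1:
  16/3 5/2 14/3
  3 23/5 7/2
  15/4 13/5 15/4
  3 5/2 11/3
After step 2:
  65/18 171/40 32/9
  1001/240 81/25 991/240
  247/80 86/25 811/240
  37/12 353/120 119/36

Answer: 65/18 171/40 32/9
1001/240 81/25 991/240
247/80 86/25 811/240
37/12 353/120 119/36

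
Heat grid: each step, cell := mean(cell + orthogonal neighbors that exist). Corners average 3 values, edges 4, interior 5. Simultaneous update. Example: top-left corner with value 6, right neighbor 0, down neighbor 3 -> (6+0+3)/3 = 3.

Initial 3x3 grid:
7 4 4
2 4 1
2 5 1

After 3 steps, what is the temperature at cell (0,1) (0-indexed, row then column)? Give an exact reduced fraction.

Answer: 53839/14400

Derivation:
Step 1: cell (0,1) = 19/4
Step 2: cell (0,1) = 917/240
Step 3: cell (0,1) = 53839/14400
Full grid after step 3:
  4201/1080 53839/14400 2399/720
  52339/14400 2471/750 22007/7200
  2329/720 5483/1800 2971/1080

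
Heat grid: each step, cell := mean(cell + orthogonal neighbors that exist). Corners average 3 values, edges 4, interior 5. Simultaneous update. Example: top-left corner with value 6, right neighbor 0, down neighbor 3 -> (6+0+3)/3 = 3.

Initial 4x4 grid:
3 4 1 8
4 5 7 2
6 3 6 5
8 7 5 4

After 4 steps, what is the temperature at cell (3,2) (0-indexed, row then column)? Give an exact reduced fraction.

Answer: 225479/43200

Derivation:
Step 1: cell (3,2) = 11/2
Step 2: cell (3,2) = 1267/240
Step 3: cell (3,2) = 37633/7200
Step 4: cell (3,2) = 225479/43200
Full grid after step 4:
  8636/2025 934879/216000 188411/43200 1831/405
  1007569/216000 103523/22500 105227/22500 7949/1728
  376099/72000 77417/15000 222787/45000 210941/43200
  3349/600 393289/72000 225479/43200 80887/16200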